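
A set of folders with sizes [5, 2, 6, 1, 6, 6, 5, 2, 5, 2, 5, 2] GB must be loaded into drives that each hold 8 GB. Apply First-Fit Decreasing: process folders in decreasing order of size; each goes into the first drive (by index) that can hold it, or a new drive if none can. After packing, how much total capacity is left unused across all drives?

9

Sorted descending: 6, 6, 6, 5, 5, 5, 5, 2, 2, 2, 2, 1.
Put 6 GB in drive 1; 2 GB remain.
Put 6 GB in drive 2; 2 GB remain.
Put 6 GB in drive 3; 2 GB remain.
Put 5 GB in drive 4; 3 GB remain.
Put 5 GB in drive 5; 3 GB remain.
Put 5 GB in drive 6; 3 GB remain.
Put 5 GB in drive 7; 3 GB remain.
Put 2 GB in drive 1; 0 GB remain.
Put 2 GB in drive 2; 0 GB remain.
Put 2 GB in drive 3; 0 GB remain.
Put 2 GB in drive 4; 1 GB remain.
Put 1 GB in drive 4; 0 GB remain.
7 drives × 8 GB = 56 GB; used 47 GB; unused 9 GB.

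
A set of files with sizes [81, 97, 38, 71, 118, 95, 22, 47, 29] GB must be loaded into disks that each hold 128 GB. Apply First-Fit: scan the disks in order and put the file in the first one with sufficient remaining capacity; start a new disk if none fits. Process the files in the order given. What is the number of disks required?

5

disk 1: place 81 GB, 47 GB left
disk 2: place 97 GB, 31 GB left
disk 1: place 38 GB, 9 GB left
disk 3: place 71 GB, 57 GB left
disk 4: place 118 GB, 10 GB left
disk 5: place 95 GB, 33 GB left
disk 2: place 22 GB, 9 GB left
disk 3: place 47 GB, 10 GB left
disk 5: place 29 GB, 4 GB left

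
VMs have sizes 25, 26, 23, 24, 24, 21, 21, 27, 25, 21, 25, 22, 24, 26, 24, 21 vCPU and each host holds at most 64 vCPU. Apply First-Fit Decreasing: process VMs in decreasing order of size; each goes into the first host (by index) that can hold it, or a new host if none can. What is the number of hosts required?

Sorted descending: 27, 26, 26, 25, 25, 25, 24, 24, 24, 24, 23, 22, 21, 21, 21, 21.
Put 27 vCPU in host 1; 37 vCPU remain.
Put 26 vCPU in host 1; 11 vCPU remain.
Put 26 vCPU in host 2; 38 vCPU remain.
Put 25 vCPU in host 2; 13 vCPU remain.
Put 25 vCPU in host 3; 39 vCPU remain.
Put 25 vCPU in host 3; 14 vCPU remain.
Put 24 vCPU in host 4; 40 vCPU remain.
Put 24 vCPU in host 4; 16 vCPU remain.
Put 24 vCPU in host 5; 40 vCPU remain.
Put 24 vCPU in host 5; 16 vCPU remain.
Put 23 vCPU in host 6; 41 vCPU remain.
Put 22 vCPU in host 6; 19 vCPU remain.
Put 21 vCPU in host 7; 43 vCPU remain.
Put 21 vCPU in host 7; 22 vCPU remain.
Put 21 vCPU in host 7; 1 vCPU remain.
Put 21 vCPU in host 8; 43 vCPU remain.

8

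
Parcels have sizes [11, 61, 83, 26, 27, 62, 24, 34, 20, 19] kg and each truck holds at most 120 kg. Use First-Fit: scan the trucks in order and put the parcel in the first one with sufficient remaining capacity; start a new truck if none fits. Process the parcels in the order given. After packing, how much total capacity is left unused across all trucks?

11 kg → truck 1 (remaining 109 kg)
61 kg → truck 1 (remaining 48 kg)
83 kg → truck 2 (remaining 37 kg)
26 kg → truck 1 (remaining 22 kg)
27 kg → truck 2 (remaining 10 kg)
62 kg → truck 3 (remaining 58 kg)
24 kg → truck 3 (remaining 34 kg)
34 kg → truck 3 (remaining 0 kg)
20 kg → truck 1 (remaining 2 kg)
19 kg → truck 4 (remaining 101 kg)
4 trucks × 120 kg = 480 kg; used 367 kg; unused 113 kg.

113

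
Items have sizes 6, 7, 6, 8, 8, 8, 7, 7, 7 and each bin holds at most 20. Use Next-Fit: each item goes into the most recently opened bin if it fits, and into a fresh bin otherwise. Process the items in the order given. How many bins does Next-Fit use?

4

6 → bin 1 (remaining 14)
7 → bin 1 (remaining 7)
6 → bin 1 (remaining 1)
8 → bin 2 (remaining 12)
8 → bin 2 (remaining 4)
8 → bin 3 (remaining 12)
7 → bin 3 (remaining 5)
7 → bin 4 (remaining 13)
7 → bin 4 (remaining 6)
Final bins: [6,7,6] [8,8] [8,7] [7,7].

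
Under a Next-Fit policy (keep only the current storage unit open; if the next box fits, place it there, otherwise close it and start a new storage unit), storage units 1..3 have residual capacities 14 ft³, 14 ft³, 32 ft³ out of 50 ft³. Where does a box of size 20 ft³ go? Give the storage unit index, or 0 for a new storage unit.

Next-Fit only looks at storage unit 3, which has 32 ft³ free.
20 ft³ fits there.

3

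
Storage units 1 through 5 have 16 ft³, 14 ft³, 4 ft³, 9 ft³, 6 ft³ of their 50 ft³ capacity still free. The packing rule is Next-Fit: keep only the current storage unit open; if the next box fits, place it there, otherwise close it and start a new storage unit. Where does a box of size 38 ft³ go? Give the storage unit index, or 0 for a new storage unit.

Next-Fit only looks at storage unit 5, which has 6 ft³ free.
38 ft³ does not fit, so a new storage unit is opened.

0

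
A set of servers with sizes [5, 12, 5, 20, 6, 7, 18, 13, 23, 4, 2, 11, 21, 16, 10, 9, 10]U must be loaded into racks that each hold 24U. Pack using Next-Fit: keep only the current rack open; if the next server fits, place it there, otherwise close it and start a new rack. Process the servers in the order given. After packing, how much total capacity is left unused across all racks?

5U → rack 1 (remaining 19U)
12U → rack 1 (remaining 7U)
5U → rack 1 (remaining 2U)
20U → rack 2 (remaining 4U)
6U → rack 3 (remaining 18U)
7U → rack 3 (remaining 11U)
18U → rack 4 (remaining 6U)
13U → rack 5 (remaining 11U)
23U → rack 6 (remaining 1U)
4U → rack 7 (remaining 20U)
2U → rack 7 (remaining 18U)
11U → rack 7 (remaining 7U)
21U → rack 8 (remaining 3U)
16U → rack 9 (remaining 8U)
10U → rack 10 (remaining 14U)
9U → rack 10 (remaining 5U)
10U → rack 11 (remaining 14U)
11 racks × 24U = 264U; used 192U; unused 72U.

72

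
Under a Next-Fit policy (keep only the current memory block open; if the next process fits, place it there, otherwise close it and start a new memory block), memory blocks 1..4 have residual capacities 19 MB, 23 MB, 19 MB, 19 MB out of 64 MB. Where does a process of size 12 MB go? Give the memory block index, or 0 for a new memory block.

4

Next-Fit only looks at memory block 4, which has 19 MB free.
12 MB fits there.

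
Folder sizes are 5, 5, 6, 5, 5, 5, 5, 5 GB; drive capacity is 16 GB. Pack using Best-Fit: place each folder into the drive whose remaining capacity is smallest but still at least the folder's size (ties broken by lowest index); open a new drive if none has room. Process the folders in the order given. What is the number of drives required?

Put 5 GB in drive 1; 11 GB remain.
Put 5 GB in drive 1; 6 GB remain.
Put 6 GB in drive 1; 0 GB remain.
Put 5 GB in drive 2; 11 GB remain.
Put 5 GB in drive 2; 6 GB remain.
Put 5 GB in drive 2; 1 GB remain.
Put 5 GB in drive 3; 11 GB remain.
Put 5 GB in drive 3; 6 GB remain.

3 drives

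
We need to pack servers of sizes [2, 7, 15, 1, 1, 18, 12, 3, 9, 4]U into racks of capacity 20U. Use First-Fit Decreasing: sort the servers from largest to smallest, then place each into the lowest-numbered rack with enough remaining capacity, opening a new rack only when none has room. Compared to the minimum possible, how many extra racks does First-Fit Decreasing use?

First-Fit Decreasing: [18,2] [15,4,1] [12,7,1] [9,3] → 4 racks.
Total size 72U; any packing needs at least ⌈72/20⌉ = 4 racks.
So 4 is already optimal.

0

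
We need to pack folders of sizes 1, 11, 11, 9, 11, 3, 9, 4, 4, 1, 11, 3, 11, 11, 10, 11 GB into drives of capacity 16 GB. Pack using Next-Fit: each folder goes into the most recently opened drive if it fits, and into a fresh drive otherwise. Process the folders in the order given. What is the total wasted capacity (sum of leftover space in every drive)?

39

1 GB → drive 1 (remaining 15 GB)
11 GB → drive 1 (remaining 4 GB)
11 GB → drive 2 (remaining 5 GB)
9 GB → drive 3 (remaining 7 GB)
11 GB → drive 4 (remaining 5 GB)
3 GB → drive 4 (remaining 2 GB)
9 GB → drive 5 (remaining 7 GB)
4 GB → drive 5 (remaining 3 GB)
4 GB → drive 6 (remaining 12 GB)
1 GB → drive 6 (remaining 11 GB)
11 GB → drive 6 (remaining 0 GB)
3 GB → drive 7 (remaining 13 GB)
11 GB → drive 7 (remaining 2 GB)
11 GB → drive 8 (remaining 5 GB)
10 GB → drive 9 (remaining 6 GB)
11 GB → drive 10 (remaining 5 GB)
10 drives × 16 GB = 160 GB; used 121 GB; unused 39 GB.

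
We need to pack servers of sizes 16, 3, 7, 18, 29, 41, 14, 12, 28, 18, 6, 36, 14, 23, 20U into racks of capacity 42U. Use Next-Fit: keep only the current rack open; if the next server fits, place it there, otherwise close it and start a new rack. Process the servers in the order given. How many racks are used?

10

16U → rack 1 (remaining 26U)
3U → rack 1 (remaining 23U)
7U → rack 1 (remaining 16U)
18U → rack 2 (remaining 24U)
29U → rack 3 (remaining 13U)
41U → rack 4 (remaining 1U)
14U → rack 5 (remaining 28U)
12U → rack 5 (remaining 16U)
28U → rack 6 (remaining 14U)
18U → rack 7 (remaining 24U)
6U → rack 7 (remaining 18U)
36U → rack 8 (remaining 6U)
14U → rack 9 (remaining 28U)
23U → rack 9 (remaining 5U)
20U → rack 10 (remaining 22U)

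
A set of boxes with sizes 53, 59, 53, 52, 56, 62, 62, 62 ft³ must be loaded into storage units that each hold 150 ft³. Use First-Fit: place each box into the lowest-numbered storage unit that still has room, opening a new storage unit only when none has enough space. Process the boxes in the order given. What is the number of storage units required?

4

Put 53 ft³ in storage unit 1; 97 ft³ remain.
Put 59 ft³ in storage unit 1; 38 ft³ remain.
Put 53 ft³ in storage unit 2; 97 ft³ remain.
Put 52 ft³ in storage unit 2; 45 ft³ remain.
Put 56 ft³ in storage unit 3; 94 ft³ remain.
Put 62 ft³ in storage unit 3; 32 ft³ remain.
Put 62 ft³ in storage unit 4; 88 ft³ remain.
Put 62 ft³ in storage unit 4; 26 ft³ remain.
Final storage units: [53,59] [53,52] [56,62] [62,62].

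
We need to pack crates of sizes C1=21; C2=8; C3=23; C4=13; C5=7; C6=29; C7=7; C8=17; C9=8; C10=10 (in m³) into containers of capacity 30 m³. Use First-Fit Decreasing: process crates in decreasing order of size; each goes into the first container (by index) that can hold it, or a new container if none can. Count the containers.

5 containers

Sorted descending: 29, 23, 21, 17, 13, 10, 8, 8, 7, 7.
Put 29 m³ in container 1; 1 m³ remain.
Put 23 m³ in container 2; 7 m³ remain.
Put 21 m³ in container 3; 9 m³ remain.
Put 17 m³ in container 4; 13 m³ remain.
Put 13 m³ in container 4; 0 m³ remain.
Put 10 m³ in container 5; 20 m³ remain.
Put 8 m³ in container 3; 1 m³ remain.
Put 8 m³ in container 5; 12 m³ remain.
Put 7 m³ in container 2; 0 m³ remain.
Put 7 m³ in container 5; 5 m³ remain.
Final containers: [29] [23,7] [21,8] [17,13] [10,8,7].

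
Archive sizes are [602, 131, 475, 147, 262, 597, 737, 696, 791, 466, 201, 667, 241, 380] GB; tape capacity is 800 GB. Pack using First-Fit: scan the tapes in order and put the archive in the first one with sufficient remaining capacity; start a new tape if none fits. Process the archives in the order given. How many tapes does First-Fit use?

Put 602 GB in tape 1; 198 GB remain.
Put 131 GB in tape 1; 67 GB remain.
Put 475 GB in tape 2; 325 GB remain.
Put 147 GB in tape 2; 178 GB remain.
Put 262 GB in tape 3; 538 GB remain.
Put 597 GB in tape 4; 203 GB remain.
Put 737 GB in tape 5; 63 GB remain.
Put 696 GB in tape 6; 104 GB remain.
Put 791 GB in tape 7; 9 GB remain.
Put 466 GB in tape 3; 72 GB remain.
Put 201 GB in tape 4; 2 GB remain.
Put 667 GB in tape 8; 133 GB remain.
Put 241 GB in tape 9; 559 GB remain.
Put 380 GB in tape 9; 179 GB remain.

9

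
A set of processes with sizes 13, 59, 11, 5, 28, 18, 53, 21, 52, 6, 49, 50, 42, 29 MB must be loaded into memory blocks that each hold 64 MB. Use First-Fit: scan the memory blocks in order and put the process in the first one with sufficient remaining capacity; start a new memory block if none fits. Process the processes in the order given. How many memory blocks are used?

memory block 1: place 13 MB, 51 MB left
memory block 2: place 59 MB, 5 MB left
memory block 1: place 11 MB, 40 MB left
memory block 1: place 5 MB, 35 MB left
memory block 1: place 28 MB, 7 MB left
memory block 3: place 18 MB, 46 MB left
memory block 4: place 53 MB, 11 MB left
memory block 3: place 21 MB, 25 MB left
memory block 5: place 52 MB, 12 MB left
memory block 1: place 6 MB, 1 MB left
memory block 6: place 49 MB, 15 MB left
memory block 7: place 50 MB, 14 MB left
memory block 8: place 42 MB, 22 MB left
memory block 9: place 29 MB, 35 MB left

9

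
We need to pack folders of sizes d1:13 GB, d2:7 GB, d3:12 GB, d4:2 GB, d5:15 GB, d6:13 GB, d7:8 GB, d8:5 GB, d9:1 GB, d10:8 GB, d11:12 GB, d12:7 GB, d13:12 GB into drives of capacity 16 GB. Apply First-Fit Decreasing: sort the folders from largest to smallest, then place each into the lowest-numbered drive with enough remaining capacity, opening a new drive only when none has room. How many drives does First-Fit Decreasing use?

9 drives

Sorted descending: 15, 13, 13, 12, 12, 12, 8, 8, 7, 7, 5, 2, 1.
drive 1: place 15 GB, 1 GB left
drive 2: place 13 GB, 3 GB left
drive 3: place 13 GB, 3 GB left
drive 4: place 12 GB, 4 GB left
drive 5: place 12 GB, 4 GB left
drive 6: place 12 GB, 4 GB left
drive 7: place 8 GB, 8 GB left
drive 7: place 8 GB, 0 GB left
drive 8: place 7 GB, 9 GB left
drive 8: place 7 GB, 2 GB left
drive 9: place 5 GB, 11 GB left
drive 2: place 2 GB, 1 GB left
drive 1: place 1 GB, 0 GB left
Final drives: [15,1] [13,2] [13] [12] [12] [12] [8,8] [7,7] [5].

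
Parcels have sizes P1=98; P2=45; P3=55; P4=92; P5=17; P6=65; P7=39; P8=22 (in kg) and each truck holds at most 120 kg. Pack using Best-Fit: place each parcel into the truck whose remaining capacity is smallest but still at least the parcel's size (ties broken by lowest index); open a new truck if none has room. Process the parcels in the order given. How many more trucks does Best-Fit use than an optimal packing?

Best-Fit: [98,22] [45,55,17] [92] [65,39] → 4 trucks.
Total size 433 kg; any packing needs at least ⌈433/120⌉ = 4 trucks.
So 4 is already optimal.

0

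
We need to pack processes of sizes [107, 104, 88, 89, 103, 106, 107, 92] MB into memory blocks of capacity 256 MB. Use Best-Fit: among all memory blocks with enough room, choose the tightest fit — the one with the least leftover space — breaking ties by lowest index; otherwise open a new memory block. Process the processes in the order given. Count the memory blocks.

4 memory blocks

memory block 1: place 107 MB, 149 MB left
memory block 1: place 104 MB, 45 MB left
memory block 2: place 88 MB, 168 MB left
memory block 2: place 89 MB, 79 MB left
memory block 3: place 103 MB, 153 MB left
memory block 3: place 106 MB, 47 MB left
memory block 4: place 107 MB, 149 MB left
memory block 4: place 92 MB, 57 MB left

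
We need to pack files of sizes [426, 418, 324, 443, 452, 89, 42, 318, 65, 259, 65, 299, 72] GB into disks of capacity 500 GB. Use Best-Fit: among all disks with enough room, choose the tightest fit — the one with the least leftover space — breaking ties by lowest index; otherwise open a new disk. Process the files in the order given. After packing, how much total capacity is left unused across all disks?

728

426 GB → disk 1 (remaining 74 GB)
418 GB → disk 2 (remaining 82 GB)
324 GB → disk 3 (remaining 176 GB)
443 GB → disk 4 (remaining 57 GB)
452 GB → disk 5 (remaining 48 GB)
89 GB → disk 3 (remaining 87 GB)
42 GB → disk 5 (remaining 6 GB)
318 GB → disk 6 (remaining 182 GB)
65 GB → disk 1 (remaining 9 GB)
259 GB → disk 7 (remaining 241 GB)
65 GB → disk 2 (remaining 17 GB)
299 GB → disk 8 (remaining 201 GB)
72 GB → disk 3 (remaining 15 GB)
8 disks × 500 GB = 4000 GB; used 3272 GB; unused 728 GB.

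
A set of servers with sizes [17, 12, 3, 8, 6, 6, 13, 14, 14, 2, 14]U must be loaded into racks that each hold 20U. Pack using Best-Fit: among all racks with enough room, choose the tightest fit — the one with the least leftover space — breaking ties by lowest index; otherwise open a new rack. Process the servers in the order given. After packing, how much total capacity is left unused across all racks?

31

rack 1: place 17U, 3U left
rack 2: place 12U, 8U left
rack 1: place 3U, 0U left
rack 2: place 8U, 0U left
rack 3: place 6U, 14U left
rack 3: place 6U, 8U left
rack 4: place 13U, 7U left
rack 5: place 14U, 6U left
rack 6: place 14U, 6U left
rack 5: place 2U, 4U left
rack 7: place 14U, 6U left
7 racks × 20U = 140U; used 109U; unused 31U.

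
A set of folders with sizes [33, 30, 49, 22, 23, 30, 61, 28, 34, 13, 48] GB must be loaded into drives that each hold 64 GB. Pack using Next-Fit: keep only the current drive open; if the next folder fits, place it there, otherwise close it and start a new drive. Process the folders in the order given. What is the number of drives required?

33 GB → drive 1 (remaining 31 GB)
30 GB → drive 1 (remaining 1 GB)
49 GB → drive 2 (remaining 15 GB)
22 GB → drive 3 (remaining 42 GB)
23 GB → drive 3 (remaining 19 GB)
30 GB → drive 4 (remaining 34 GB)
61 GB → drive 5 (remaining 3 GB)
28 GB → drive 6 (remaining 36 GB)
34 GB → drive 6 (remaining 2 GB)
13 GB → drive 7 (remaining 51 GB)
48 GB → drive 7 (remaining 3 GB)
Final drives: [33,30] [49] [22,23] [30] [61] [28,34] [13,48].

7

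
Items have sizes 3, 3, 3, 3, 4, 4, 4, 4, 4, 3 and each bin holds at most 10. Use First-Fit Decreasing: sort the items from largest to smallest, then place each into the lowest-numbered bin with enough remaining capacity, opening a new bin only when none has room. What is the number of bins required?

4 bins

Sorted descending: 4, 4, 4, 4, 4, 3, 3, 3, 3, 3.
Put 4 in bin 1; 6 remain.
Put 4 in bin 1; 2 remain.
Put 4 in bin 2; 6 remain.
Put 4 in bin 2; 2 remain.
Put 4 in bin 3; 6 remain.
Put 3 in bin 3; 3 remain.
Put 3 in bin 3; 0 remain.
Put 3 in bin 4; 7 remain.
Put 3 in bin 4; 4 remain.
Put 3 in bin 4; 1 remain.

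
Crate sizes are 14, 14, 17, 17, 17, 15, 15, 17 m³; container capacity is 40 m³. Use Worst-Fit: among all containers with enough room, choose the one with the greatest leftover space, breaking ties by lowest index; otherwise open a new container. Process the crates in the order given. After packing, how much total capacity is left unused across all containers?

container 1: place 14 m³, 26 m³ left
container 1: place 14 m³, 12 m³ left
container 2: place 17 m³, 23 m³ left
container 2: place 17 m³, 6 m³ left
container 3: place 17 m³, 23 m³ left
container 3: place 15 m³, 8 m³ left
container 4: place 15 m³, 25 m³ left
container 4: place 17 m³, 8 m³ left
4 containers × 40 m³ = 160 m³; used 126 m³; unused 34 m³.

34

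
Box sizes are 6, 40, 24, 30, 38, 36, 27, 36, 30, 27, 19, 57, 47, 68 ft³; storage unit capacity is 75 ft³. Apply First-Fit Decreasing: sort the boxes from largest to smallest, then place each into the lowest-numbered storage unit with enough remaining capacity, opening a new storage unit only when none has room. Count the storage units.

Sorted descending: 68, 57, 47, 40, 38, 36, 36, 30, 30, 27, 27, 24, 19, 6.
storage unit 1: place 68 ft³, 7 ft³ left
storage unit 2: place 57 ft³, 18 ft³ left
storage unit 3: place 47 ft³, 28 ft³ left
storage unit 4: place 40 ft³, 35 ft³ left
storage unit 5: place 38 ft³, 37 ft³ left
storage unit 5: place 36 ft³, 1 ft³ left
storage unit 6: place 36 ft³, 39 ft³ left
storage unit 4: place 30 ft³, 5 ft³ left
storage unit 6: place 30 ft³, 9 ft³ left
storage unit 3: place 27 ft³, 1 ft³ left
storage unit 7: place 27 ft³, 48 ft³ left
storage unit 7: place 24 ft³, 24 ft³ left
storage unit 7: place 19 ft³, 5 ft³ left
storage unit 1: place 6 ft³, 1 ft³ left

7 storage units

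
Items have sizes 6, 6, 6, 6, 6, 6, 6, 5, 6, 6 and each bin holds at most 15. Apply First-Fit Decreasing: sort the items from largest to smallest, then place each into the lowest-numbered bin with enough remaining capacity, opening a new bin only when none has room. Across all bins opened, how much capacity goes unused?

Sorted descending: 6, 6, 6, 6, 6, 6, 6, 6, 6, 5.
Put 6 in bin 1; 9 remain.
Put 6 in bin 1; 3 remain.
Put 6 in bin 2; 9 remain.
Put 6 in bin 2; 3 remain.
Put 6 in bin 3; 9 remain.
Put 6 in bin 3; 3 remain.
Put 6 in bin 4; 9 remain.
Put 6 in bin 4; 3 remain.
Put 6 in bin 5; 9 remain.
Put 5 in bin 5; 4 remain.
5 bins × 15 = 75; used 59; unused 16.

16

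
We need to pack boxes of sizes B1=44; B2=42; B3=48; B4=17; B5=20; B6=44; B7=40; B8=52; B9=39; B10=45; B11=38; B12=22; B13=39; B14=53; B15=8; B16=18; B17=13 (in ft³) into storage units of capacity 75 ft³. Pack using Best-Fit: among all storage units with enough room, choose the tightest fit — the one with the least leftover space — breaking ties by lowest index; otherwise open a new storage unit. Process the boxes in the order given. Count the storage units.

storage unit 1: place B1 (44 ft³), 31 ft³ left
storage unit 2: place B2 (42 ft³), 33 ft³ left
storage unit 3: place B3 (48 ft³), 27 ft³ left
storage unit 3: place B4 (17 ft³), 10 ft³ left
storage unit 1: place B5 (20 ft³), 11 ft³ left
storage unit 4: place B6 (44 ft³), 31 ft³ left
storage unit 5: place B7 (40 ft³), 35 ft³ left
storage unit 6: place B8 (52 ft³), 23 ft³ left
storage unit 7: place B9 (39 ft³), 36 ft³ left
storage unit 8: place B10 (45 ft³), 30 ft³ left
storage unit 9: place B11 (38 ft³), 37 ft³ left
storage unit 6: place B12 (22 ft³), 1 ft³ left
storage unit 10: place B13 (39 ft³), 36 ft³ left
storage unit 11: place B14 (53 ft³), 22 ft³ left
storage unit 3: place B15 (8 ft³), 2 ft³ left
storage unit 11: place B16 (18 ft³), 4 ft³ left
storage unit 8: place B17 (13 ft³), 17 ft³ left
Final storage units: [44,20] [42] [48,17,8] [44] [40] [52,22] [39] [45,13] [38] [39] [53,18].

11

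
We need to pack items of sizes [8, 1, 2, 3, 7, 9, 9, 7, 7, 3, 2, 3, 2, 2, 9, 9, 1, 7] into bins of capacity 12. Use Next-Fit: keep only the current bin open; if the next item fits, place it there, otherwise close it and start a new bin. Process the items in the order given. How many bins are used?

10

Put 8 in bin 1; 4 remain.
Put 1 in bin 1; 3 remain.
Put 2 in bin 1; 1 remain.
Put 3 in bin 2; 9 remain.
Put 7 in bin 2; 2 remain.
Put 9 in bin 3; 3 remain.
Put 9 in bin 4; 3 remain.
Put 7 in bin 5; 5 remain.
Put 7 in bin 6; 5 remain.
Put 3 in bin 6; 2 remain.
Put 2 in bin 6; 0 remain.
Put 3 in bin 7; 9 remain.
Put 2 in bin 7; 7 remain.
Put 2 in bin 7; 5 remain.
Put 9 in bin 8; 3 remain.
Put 9 in bin 9; 3 remain.
Put 1 in bin 9; 2 remain.
Put 7 in bin 10; 5 remain.
Final bins: [8,1,2] [3,7] [9] [9] [7] [7,3,2] [3,2,2] [9] [9,1] [7].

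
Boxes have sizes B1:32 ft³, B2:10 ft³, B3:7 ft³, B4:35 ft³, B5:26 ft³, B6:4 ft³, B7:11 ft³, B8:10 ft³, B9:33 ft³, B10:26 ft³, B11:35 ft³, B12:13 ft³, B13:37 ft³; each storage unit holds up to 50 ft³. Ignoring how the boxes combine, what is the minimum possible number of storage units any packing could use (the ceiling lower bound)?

Total size = 32 + 10 + 7 + 35 + 26 + 4 + 11 + 10 + 33 + 26 + 35 + 13 + 37 = 279 ft³.
⌈279 / 50⌉ = 6.

6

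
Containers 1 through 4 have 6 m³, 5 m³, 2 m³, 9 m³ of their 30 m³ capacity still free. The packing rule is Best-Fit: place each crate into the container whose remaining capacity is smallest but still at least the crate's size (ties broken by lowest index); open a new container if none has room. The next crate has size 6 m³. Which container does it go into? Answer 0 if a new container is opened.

1

Containers with room: container 1 (6 m³), container 4 (9 m³).
Tightest fit is container 1 with 6 m³ free.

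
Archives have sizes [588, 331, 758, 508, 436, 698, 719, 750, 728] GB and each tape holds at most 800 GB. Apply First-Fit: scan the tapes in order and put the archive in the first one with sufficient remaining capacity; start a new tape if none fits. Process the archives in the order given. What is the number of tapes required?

8

588 GB → tape 1 (remaining 212 GB)
331 GB → tape 2 (remaining 469 GB)
758 GB → tape 3 (remaining 42 GB)
508 GB → tape 4 (remaining 292 GB)
436 GB → tape 2 (remaining 33 GB)
698 GB → tape 5 (remaining 102 GB)
719 GB → tape 6 (remaining 81 GB)
750 GB → tape 7 (remaining 50 GB)
728 GB → tape 8 (remaining 72 GB)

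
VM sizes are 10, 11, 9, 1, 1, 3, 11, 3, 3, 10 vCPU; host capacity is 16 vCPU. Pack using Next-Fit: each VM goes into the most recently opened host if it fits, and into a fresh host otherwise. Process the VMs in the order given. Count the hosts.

5 hosts

host 1: place 10 vCPU, 6 vCPU left
host 2: place 11 vCPU, 5 vCPU left
host 3: place 9 vCPU, 7 vCPU left
host 3: place 1 vCPU, 6 vCPU left
host 3: place 1 vCPU, 5 vCPU left
host 3: place 3 vCPU, 2 vCPU left
host 4: place 11 vCPU, 5 vCPU left
host 4: place 3 vCPU, 2 vCPU left
host 5: place 3 vCPU, 13 vCPU left
host 5: place 10 vCPU, 3 vCPU left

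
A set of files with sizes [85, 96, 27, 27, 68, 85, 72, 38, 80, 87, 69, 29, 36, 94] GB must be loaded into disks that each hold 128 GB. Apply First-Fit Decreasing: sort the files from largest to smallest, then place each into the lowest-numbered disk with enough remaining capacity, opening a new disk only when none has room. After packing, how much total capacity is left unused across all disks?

Sorted descending: 96, 94, 87, 85, 85, 80, 72, 69, 68, 38, 36, 29, 27, 27.
Put 96 GB in disk 1; 32 GB remain.
Put 94 GB in disk 2; 34 GB remain.
Put 87 GB in disk 3; 41 GB remain.
Put 85 GB in disk 4; 43 GB remain.
Put 85 GB in disk 5; 43 GB remain.
Put 80 GB in disk 6; 48 GB remain.
Put 72 GB in disk 7; 56 GB remain.
Put 69 GB in disk 8; 59 GB remain.
Put 68 GB in disk 9; 60 GB remain.
Put 38 GB in disk 3; 3 GB remain.
Put 36 GB in disk 4; 7 GB remain.
Put 29 GB in disk 1; 3 GB remain.
Put 27 GB in disk 2; 7 GB remain.
Put 27 GB in disk 5; 16 GB remain.
9 disks × 128 GB = 1152 GB; used 893 GB; unused 259 GB.

259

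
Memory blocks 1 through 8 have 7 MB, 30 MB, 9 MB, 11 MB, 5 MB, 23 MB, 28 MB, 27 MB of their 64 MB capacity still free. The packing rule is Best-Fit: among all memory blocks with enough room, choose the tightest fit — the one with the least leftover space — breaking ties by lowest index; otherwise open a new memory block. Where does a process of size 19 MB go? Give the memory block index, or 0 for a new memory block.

6

Memory blocks with room: memory block 2 (30 MB), memory block 6 (23 MB), memory block 7 (28 MB), memory block 8 (27 MB).
Tightest fit is memory block 6 with 23 MB free.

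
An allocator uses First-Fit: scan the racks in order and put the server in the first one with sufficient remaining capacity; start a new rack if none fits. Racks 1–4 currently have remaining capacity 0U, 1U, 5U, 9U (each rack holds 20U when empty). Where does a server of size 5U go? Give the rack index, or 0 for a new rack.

3

Racks with room: rack 3 (5U), rack 4 (9U).
The first with room is rack 3.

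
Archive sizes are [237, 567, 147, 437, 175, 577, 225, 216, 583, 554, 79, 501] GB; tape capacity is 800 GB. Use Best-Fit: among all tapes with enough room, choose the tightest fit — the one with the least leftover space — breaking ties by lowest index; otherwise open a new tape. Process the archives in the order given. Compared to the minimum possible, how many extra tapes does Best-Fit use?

1

Best-Fit: [237,437] [567,147,79] [175,577] [225,216] [583] [554] [501] → 7 tapes.
Total size 4298 GB; any packing needs at least ⌈4298/800⌉ = 6 tapes.
An optimal packing achieves that bound: [583,216] [577,175] [567,225] [554,237] [501,147,79] [437] → 6 tapes.
Excess: 7 − 6 = 1.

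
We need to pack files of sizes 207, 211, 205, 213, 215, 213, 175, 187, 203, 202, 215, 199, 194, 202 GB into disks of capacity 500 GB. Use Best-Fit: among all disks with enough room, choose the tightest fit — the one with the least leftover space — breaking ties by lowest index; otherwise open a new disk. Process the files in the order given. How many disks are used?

7 disks

207 GB → disk 1 (remaining 293 GB)
211 GB → disk 1 (remaining 82 GB)
205 GB → disk 2 (remaining 295 GB)
213 GB → disk 2 (remaining 82 GB)
215 GB → disk 3 (remaining 285 GB)
213 GB → disk 3 (remaining 72 GB)
175 GB → disk 4 (remaining 325 GB)
187 GB → disk 4 (remaining 138 GB)
203 GB → disk 5 (remaining 297 GB)
202 GB → disk 5 (remaining 95 GB)
215 GB → disk 6 (remaining 285 GB)
199 GB → disk 6 (remaining 86 GB)
194 GB → disk 7 (remaining 306 GB)
202 GB → disk 7 (remaining 104 GB)
Final disks: [207,211] [205,213] [215,213] [175,187] [203,202] [215,199] [194,202].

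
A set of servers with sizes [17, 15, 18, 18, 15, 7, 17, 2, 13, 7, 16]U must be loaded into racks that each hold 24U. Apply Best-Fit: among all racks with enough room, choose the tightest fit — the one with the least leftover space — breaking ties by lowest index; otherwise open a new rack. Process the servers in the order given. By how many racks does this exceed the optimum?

Best-Fit: [17,7] [15] [18,2] [18] [15] [17,7] [13] [16] → 8 racks.
8 servers exceed 12U (half the capacity), and no two of those can share a rack, so at least 8 racks are needed.
So 8 is already optimal.

0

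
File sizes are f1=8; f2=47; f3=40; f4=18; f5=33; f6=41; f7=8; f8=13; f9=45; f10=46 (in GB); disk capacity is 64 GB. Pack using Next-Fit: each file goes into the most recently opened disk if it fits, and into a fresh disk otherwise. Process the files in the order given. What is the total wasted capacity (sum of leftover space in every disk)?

disk 1: place f1 (8 GB), 56 GB left
disk 1: place f2 (47 GB), 9 GB left
disk 2: place f3 (40 GB), 24 GB left
disk 2: place f4 (18 GB), 6 GB left
disk 3: place f5 (33 GB), 31 GB left
disk 4: place f6 (41 GB), 23 GB left
disk 4: place f7 (8 GB), 15 GB left
disk 4: place f8 (13 GB), 2 GB left
disk 5: place f9 (45 GB), 19 GB left
disk 6: place f10 (46 GB), 18 GB left
6 disks × 64 GB = 384 GB; used 299 GB; unused 85 GB.

85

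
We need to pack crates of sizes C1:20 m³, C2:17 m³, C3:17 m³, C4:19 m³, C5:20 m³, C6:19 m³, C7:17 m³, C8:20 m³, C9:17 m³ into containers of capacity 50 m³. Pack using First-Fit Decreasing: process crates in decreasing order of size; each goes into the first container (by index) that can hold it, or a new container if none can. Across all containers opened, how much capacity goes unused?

84

Sorted descending: 20, 20, 20, 19, 19, 17, 17, 17, 17.
20 m³ → container 1 (remaining 30 m³)
20 m³ → container 1 (remaining 10 m³)
20 m³ → container 2 (remaining 30 m³)
19 m³ → container 2 (remaining 11 m³)
19 m³ → container 3 (remaining 31 m³)
17 m³ → container 3 (remaining 14 m³)
17 m³ → container 4 (remaining 33 m³)
17 m³ → container 4 (remaining 16 m³)
17 m³ → container 5 (remaining 33 m³)
5 containers × 50 m³ = 250 m³; used 166 m³; unused 84 m³.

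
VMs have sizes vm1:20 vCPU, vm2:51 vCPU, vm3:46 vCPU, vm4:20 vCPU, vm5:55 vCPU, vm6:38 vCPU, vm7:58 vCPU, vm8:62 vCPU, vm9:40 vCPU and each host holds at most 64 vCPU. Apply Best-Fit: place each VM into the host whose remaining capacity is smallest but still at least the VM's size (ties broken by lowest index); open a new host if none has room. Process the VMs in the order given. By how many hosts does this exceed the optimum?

Best-Fit: [20,20] [51] [46] [55] [38] [58] [62] [40] → 8 hosts.
Total size 390 vCPU; any packing needs at least ⌈390/64⌉ = 7 hosts.
An optimal packing achieves that bound: [62] [58] [55] [51] [46] [40,20] [38,20] → 7 hosts.
Excess: 8 − 7 = 1.

1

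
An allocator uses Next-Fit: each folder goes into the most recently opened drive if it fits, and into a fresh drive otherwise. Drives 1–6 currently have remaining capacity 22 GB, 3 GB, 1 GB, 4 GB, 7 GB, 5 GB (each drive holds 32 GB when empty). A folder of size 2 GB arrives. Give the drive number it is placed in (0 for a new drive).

6

Next-Fit only looks at drive 6, which has 5 GB free.
2 GB fits there.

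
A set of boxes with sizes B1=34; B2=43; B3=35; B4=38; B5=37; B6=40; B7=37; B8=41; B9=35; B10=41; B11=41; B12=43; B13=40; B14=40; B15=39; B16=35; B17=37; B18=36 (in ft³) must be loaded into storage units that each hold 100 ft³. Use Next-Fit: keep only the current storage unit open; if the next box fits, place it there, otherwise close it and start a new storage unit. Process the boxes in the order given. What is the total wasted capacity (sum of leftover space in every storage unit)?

B1 (34 ft³) → storage unit 1 (remaining 66 ft³)
B2 (43 ft³) → storage unit 1 (remaining 23 ft³)
B3 (35 ft³) → storage unit 2 (remaining 65 ft³)
B4 (38 ft³) → storage unit 2 (remaining 27 ft³)
B5 (37 ft³) → storage unit 3 (remaining 63 ft³)
B6 (40 ft³) → storage unit 3 (remaining 23 ft³)
B7 (37 ft³) → storage unit 4 (remaining 63 ft³)
B8 (41 ft³) → storage unit 4 (remaining 22 ft³)
B9 (35 ft³) → storage unit 5 (remaining 65 ft³)
B10 (41 ft³) → storage unit 5 (remaining 24 ft³)
B11 (41 ft³) → storage unit 6 (remaining 59 ft³)
B12 (43 ft³) → storage unit 6 (remaining 16 ft³)
B13 (40 ft³) → storage unit 7 (remaining 60 ft³)
B14 (40 ft³) → storage unit 7 (remaining 20 ft³)
B15 (39 ft³) → storage unit 8 (remaining 61 ft³)
B16 (35 ft³) → storage unit 8 (remaining 26 ft³)
B17 (37 ft³) → storage unit 9 (remaining 63 ft³)
B18 (36 ft³) → storage unit 9 (remaining 27 ft³)
9 storage units × 100 ft³ = 900 ft³; used 692 ft³; unused 208 ft³.

208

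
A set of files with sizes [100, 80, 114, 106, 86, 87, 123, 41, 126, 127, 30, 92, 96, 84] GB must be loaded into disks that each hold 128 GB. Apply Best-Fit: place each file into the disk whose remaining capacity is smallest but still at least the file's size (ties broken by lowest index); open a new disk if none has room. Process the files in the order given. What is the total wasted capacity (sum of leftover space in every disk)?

disk 1: place 100 GB, 28 GB left
disk 2: place 80 GB, 48 GB left
disk 3: place 114 GB, 14 GB left
disk 4: place 106 GB, 22 GB left
disk 5: place 86 GB, 42 GB left
disk 6: place 87 GB, 41 GB left
disk 7: place 123 GB, 5 GB left
disk 6: place 41 GB, 0 GB left
disk 8: place 126 GB, 2 GB left
disk 9: place 127 GB, 1 GB left
disk 5: place 30 GB, 12 GB left
disk 10: place 92 GB, 36 GB left
disk 11: place 96 GB, 32 GB left
disk 12: place 84 GB, 44 GB left
12 disks × 128 GB = 1536 GB; used 1292 GB; unused 244 GB.

244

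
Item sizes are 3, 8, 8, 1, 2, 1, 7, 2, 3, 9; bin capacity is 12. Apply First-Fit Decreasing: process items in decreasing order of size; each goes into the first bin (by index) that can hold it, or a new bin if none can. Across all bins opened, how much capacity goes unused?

Sorted descending: 9, 8, 8, 7, 3, 3, 2, 2, 1, 1.
bin 1: place 9, 3 left
bin 2: place 8, 4 left
bin 3: place 8, 4 left
bin 4: place 7, 5 left
bin 1: place 3, 0 left
bin 2: place 3, 1 left
bin 3: place 2, 2 left
bin 3: place 2, 0 left
bin 2: place 1, 0 left
bin 4: place 1, 4 left
4 bins × 12 = 48; used 44; unused 4.

4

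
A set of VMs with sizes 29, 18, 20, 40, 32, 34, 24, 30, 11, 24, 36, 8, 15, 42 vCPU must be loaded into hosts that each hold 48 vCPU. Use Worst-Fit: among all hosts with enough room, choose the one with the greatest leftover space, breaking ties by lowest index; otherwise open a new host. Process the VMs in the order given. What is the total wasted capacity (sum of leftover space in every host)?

69

29 vCPU → host 1 (remaining 19 vCPU)
18 vCPU → host 1 (remaining 1 vCPU)
20 vCPU → host 2 (remaining 28 vCPU)
40 vCPU → host 3 (remaining 8 vCPU)
32 vCPU → host 4 (remaining 16 vCPU)
34 vCPU → host 5 (remaining 14 vCPU)
24 vCPU → host 2 (remaining 4 vCPU)
30 vCPU → host 6 (remaining 18 vCPU)
11 vCPU → host 6 (remaining 7 vCPU)
24 vCPU → host 7 (remaining 24 vCPU)
36 vCPU → host 8 (remaining 12 vCPU)
8 vCPU → host 7 (remaining 16 vCPU)
15 vCPU → host 4 (remaining 1 vCPU)
42 vCPU → host 9 (remaining 6 vCPU)
9 hosts × 48 vCPU = 432 vCPU; used 363 vCPU; unused 69 vCPU.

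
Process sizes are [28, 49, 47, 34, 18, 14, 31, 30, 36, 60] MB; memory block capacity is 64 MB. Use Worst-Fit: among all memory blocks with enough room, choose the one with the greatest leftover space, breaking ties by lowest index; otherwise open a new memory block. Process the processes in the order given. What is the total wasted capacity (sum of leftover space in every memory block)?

Put 28 MB in memory block 1; 36 MB remain.
Put 49 MB in memory block 2; 15 MB remain.
Put 47 MB in memory block 3; 17 MB remain.
Put 34 MB in memory block 1; 2 MB remain.
Put 18 MB in memory block 4; 46 MB remain.
Put 14 MB in memory block 4; 32 MB remain.
Put 31 MB in memory block 4; 1 MB remain.
Put 30 MB in memory block 5; 34 MB remain.
Put 36 MB in memory block 6; 28 MB remain.
Put 60 MB in memory block 7; 4 MB remain.
7 memory blocks × 64 MB = 448 MB; used 347 MB; unused 101 MB.

101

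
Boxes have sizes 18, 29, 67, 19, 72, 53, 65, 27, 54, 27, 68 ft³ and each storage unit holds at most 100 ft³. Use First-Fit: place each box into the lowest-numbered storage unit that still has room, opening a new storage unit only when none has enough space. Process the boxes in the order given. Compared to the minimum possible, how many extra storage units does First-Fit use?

First-Fit: [18,29,19,27] [67,27] [72] [53] [65] [54] [68] → 7 storage units.
6 boxes exceed 50 ft³ (half the capacity), and no two of those can share a storage unit, so at least 6 storage units are needed.
An optimal packing achieves that bound: [72,27] [68,29] [67,27] [65,19] [54,18] [53] → 6 storage units.
Excess: 7 − 6 = 1.

1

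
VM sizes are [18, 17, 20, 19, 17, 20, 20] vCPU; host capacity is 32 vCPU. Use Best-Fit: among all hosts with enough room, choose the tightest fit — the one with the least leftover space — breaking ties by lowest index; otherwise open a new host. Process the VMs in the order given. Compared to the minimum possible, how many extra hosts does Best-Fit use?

0

Best-Fit: [18] [17] [20] [19] [17] [20] [20] → 7 hosts.
7 VMs exceed 16 vCPU (half the capacity), and no two of those can share a host, so at least 7 hosts are needed.
So 7 is already optimal.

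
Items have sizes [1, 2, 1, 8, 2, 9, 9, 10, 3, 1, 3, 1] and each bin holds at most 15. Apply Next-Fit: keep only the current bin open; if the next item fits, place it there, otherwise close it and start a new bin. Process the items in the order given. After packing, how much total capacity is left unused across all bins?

Put 1 in bin 1; 14 remain.
Put 2 in bin 1; 12 remain.
Put 1 in bin 1; 11 remain.
Put 8 in bin 1; 3 remain.
Put 2 in bin 1; 1 remain.
Put 9 in bin 2; 6 remain.
Put 9 in bin 3; 6 remain.
Put 10 in bin 4; 5 remain.
Put 3 in bin 4; 2 remain.
Put 1 in bin 4; 1 remain.
Put 3 in bin 5; 12 remain.
Put 1 in bin 5; 11 remain.
5 bins × 15 = 75; used 50; unused 25.

25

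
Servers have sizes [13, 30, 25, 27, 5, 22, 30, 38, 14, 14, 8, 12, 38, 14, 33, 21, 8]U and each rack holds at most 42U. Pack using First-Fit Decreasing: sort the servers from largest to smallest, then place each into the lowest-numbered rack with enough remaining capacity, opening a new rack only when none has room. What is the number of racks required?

9 racks

Sorted descending: 38, 38, 33, 30, 30, 27, 25, 22, 21, 14, 14, 14, 13, 12, 8, 8, 5.
Put 38U in rack 1; 4U remain.
Put 38U in rack 2; 4U remain.
Put 33U in rack 3; 9U remain.
Put 30U in rack 4; 12U remain.
Put 30U in rack 5; 12U remain.
Put 27U in rack 6; 15U remain.
Put 25U in rack 7; 17U remain.
Put 22U in rack 8; 20U remain.
Put 21U in rack 9; 21U remain.
Put 14U in rack 6; 1U remain.
Put 14U in rack 7; 3U remain.
Put 14U in rack 8; 6U remain.
Put 13U in rack 9; 8U remain.
Put 12U in rack 4; 0U remain.
Put 8U in rack 3; 1U remain.
Put 8U in rack 5; 4U remain.
Put 5U in rack 8; 1U remain.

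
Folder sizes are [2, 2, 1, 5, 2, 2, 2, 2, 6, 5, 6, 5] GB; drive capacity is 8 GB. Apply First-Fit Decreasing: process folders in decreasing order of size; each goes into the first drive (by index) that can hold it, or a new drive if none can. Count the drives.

Sorted descending: 6, 6, 5, 5, 5, 2, 2, 2, 2, 2, 2, 1.
Put 6 GB in drive 1; 2 GB remain.
Put 6 GB in drive 2; 2 GB remain.
Put 5 GB in drive 3; 3 GB remain.
Put 5 GB in drive 4; 3 GB remain.
Put 5 GB in drive 5; 3 GB remain.
Put 2 GB in drive 1; 0 GB remain.
Put 2 GB in drive 2; 0 GB remain.
Put 2 GB in drive 3; 1 GB remain.
Put 2 GB in drive 4; 1 GB remain.
Put 2 GB in drive 5; 1 GB remain.
Put 2 GB in drive 6; 6 GB remain.
Put 1 GB in drive 3; 0 GB remain.

6 drives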